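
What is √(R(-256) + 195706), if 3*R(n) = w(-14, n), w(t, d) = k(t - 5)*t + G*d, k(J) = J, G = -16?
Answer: 2*√49290 ≈ 444.03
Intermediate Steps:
w(t, d) = -16*d + t*(-5 + t) (w(t, d) = (t - 5)*t - 16*d = (-5 + t)*t - 16*d = t*(-5 + t) - 16*d = -16*d + t*(-5 + t))
R(n) = 266/3 - 16*n/3 (R(n) = (-16*n - 14*(-5 - 14))/3 = (-16*n - 14*(-19))/3 = (-16*n + 266)/3 = (266 - 16*n)/3 = 266/3 - 16*n/3)
√(R(-256) + 195706) = √((266/3 - 16/3*(-256)) + 195706) = √((266/3 + 4096/3) + 195706) = √(1454 + 195706) = √197160 = 2*√49290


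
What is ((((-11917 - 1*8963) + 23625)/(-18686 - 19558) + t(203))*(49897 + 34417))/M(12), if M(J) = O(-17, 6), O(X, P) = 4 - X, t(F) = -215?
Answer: -115583322395/133854 ≈ -8.6350e+5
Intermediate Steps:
M(J) = 21 (M(J) = 4 - 1*(-17) = 4 + 17 = 21)
((((-11917 - 1*8963) + 23625)/(-18686 - 19558) + t(203))*(49897 + 34417))/M(12) = ((((-11917 - 1*8963) + 23625)/(-18686 - 19558) - 215)*(49897 + 34417))/21 = ((((-11917 - 8963) + 23625)/(-38244) - 215)*84314)*(1/21) = (((-20880 + 23625)*(-1/38244) - 215)*84314)*(1/21) = ((2745*(-1/38244) - 215)*84314)*(1/21) = ((-915/12748 - 215)*84314)*(1/21) = -2741735/12748*84314*(1/21) = -115583322395/6374*1/21 = -115583322395/133854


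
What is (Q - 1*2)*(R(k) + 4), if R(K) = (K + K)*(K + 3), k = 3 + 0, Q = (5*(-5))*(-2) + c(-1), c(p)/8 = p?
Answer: 1600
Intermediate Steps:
c(p) = 8*p
Q = 42 (Q = (5*(-5))*(-2) + 8*(-1) = -25*(-2) - 8 = 50 - 8 = 42)
k = 3
R(K) = 2*K*(3 + K) (R(K) = (2*K)*(3 + K) = 2*K*(3 + K))
(Q - 1*2)*(R(k) + 4) = (42 - 1*2)*(2*3*(3 + 3) + 4) = (42 - 2)*(2*3*6 + 4) = 40*(36 + 4) = 40*40 = 1600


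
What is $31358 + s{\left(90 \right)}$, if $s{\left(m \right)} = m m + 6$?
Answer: $39464$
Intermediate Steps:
$s{\left(m \right)} = 6 + m^{2}$ ($s{\left(m \right)} = m^{2} + 6 = 6 + m^{2}$)
$31358 + s{\left(90 \right)} = 31358 + \left(6 + 90^{2}\right) = 31358 + \left(6 + 8100\right) = 31358 + 8106 = 39464$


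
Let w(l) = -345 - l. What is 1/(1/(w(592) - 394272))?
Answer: -395209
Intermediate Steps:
1/(1/(w(592) - 394272)) = 1/(1/((-345 - 1*592) - 394272)) = 1/(1/((-345 - 592) - 394272)) = 1/(1/(-937 - 394272)) = 1/(1/(-395209)) = 1/(-1/395209) = -395209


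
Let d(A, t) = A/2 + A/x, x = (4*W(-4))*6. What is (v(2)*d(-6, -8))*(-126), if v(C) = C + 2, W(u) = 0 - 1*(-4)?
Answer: 3087/2 ≈ 1543.5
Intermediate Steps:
W(u) = 4 (W(u) = 0 + 4 = 4)
x = 96 (x = (4*4)*6 = 16*6 = 96)
d(A, t) = 49*A/96 (d(A, t) = A/2 + A/96 = 49*A/96)
v(C) = 2 + C
(v(2)*d(-6, -8))*(-126) = ((2 + 2)*((49/96)*(-6)))*(-126) = (4*(-49/16))*(-126) = -49/4*(-126) = 3087/2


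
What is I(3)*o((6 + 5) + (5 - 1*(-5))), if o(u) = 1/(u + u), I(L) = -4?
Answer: -2/21 ≈ -0.095238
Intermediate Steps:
o(u) = 1/(2*u)
I(3)*o((6 + 5) + (5 - 1*(-5))) = -2/((6 + 5) + (5 - 1*(-5))) = -2/(11 + (5 + 5)) = -2/(11 + 10) = -2/21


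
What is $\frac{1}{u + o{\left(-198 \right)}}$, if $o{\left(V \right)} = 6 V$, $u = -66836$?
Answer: $- \frac{1}{68024} \approx -1.4701 \cdot 10^{-5}$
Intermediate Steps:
$\frac{1}{u + o{\left(-198 \right)}} = \frac{1}{-66836 + 6 \left(-198\right)} = \frac{1}{-66836 - 1188} = \frac{1}{-68024} = - \frac{1}{68024}$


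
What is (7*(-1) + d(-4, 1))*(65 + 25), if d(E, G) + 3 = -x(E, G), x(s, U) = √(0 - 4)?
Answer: -900 - 180*I ≈ -900.0 - 180.0*I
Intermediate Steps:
x(s, U) = 2*I (x(s, U) = √(-4) = 2*I)
d(E, G) = -3 - 2*I
(7*(-1) + d(-4, 1))*(65 + 25) = (7*(-1) + (-3 - 2*I))*(65 + 25) = (-7 + (-3 - 2*I))*90 = (-10 - 2*I)*90 = -900 - 180*I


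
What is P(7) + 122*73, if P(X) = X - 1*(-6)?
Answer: 8919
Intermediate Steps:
P(X) = 6 + X (P(X) = X + 6 = 6 + X)
P(7) + 122*73 = (6 + 7) + 122*73 = 13 + 8906 = 8919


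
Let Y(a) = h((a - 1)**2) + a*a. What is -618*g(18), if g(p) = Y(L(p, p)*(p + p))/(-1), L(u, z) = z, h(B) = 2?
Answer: 259501908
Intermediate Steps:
Y(a) = 2 + a**2 (Y(a) = 2 + a*a = 2 + a**2)
g(p) = -2 - 4*p**4 (g(p) = (2 + (p*(p + p))**2)/(-1) = (2 + (p*(2*p))**2)*(-1) = (2 + (2*p**2)**2)*(-1) = (2 + 4*p**4)*(-1) = -2 - 4*p**4)
-618*g(18) = -618*(-2 - 4*18**4) = -618*(-2 - 4*104976) = -618*(-2 - 419904) = -618*(-419906) = 259501908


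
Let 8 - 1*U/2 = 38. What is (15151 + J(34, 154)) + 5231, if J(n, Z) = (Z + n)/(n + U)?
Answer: 264872/13 ≈ 20375.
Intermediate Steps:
U = -60 (U = 16 - 2*38 = 16 - 76 = -60)
J(n, Z) = (Z + n)/(-60 + n) (J(n, Z) = (Z + n)/(n - 60) = (Z + n)/(-60 + n))
(15151 + J(34, 154)) + 5231 = (15151 + (154 + 34)/(-60 + 34)) + 5231 = (15151 + 188/(-26)) + 5231 = (15151 - 1/26*188) + 5231 = (15151 - 94/13) + 5231 = 196869/13 + 5231 = 264872/13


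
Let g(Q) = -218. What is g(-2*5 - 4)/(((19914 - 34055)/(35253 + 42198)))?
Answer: 16884318/14141 ≈ 1194.0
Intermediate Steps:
g(-2*5 - 4)/(((19914 - 34055)/(35253 + 42198))) = -218*(35253 + 42198)/(19914 - 34055) = -218/((-14141/77451)) = -218/((-14141*1/77451)) = -218/(-14141/77451) = -218*(-77451/14141) = 16884318/14141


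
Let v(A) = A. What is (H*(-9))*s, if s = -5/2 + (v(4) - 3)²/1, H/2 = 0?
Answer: 0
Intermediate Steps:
H = 0 (H = 2*0 = 0)
s = -3/2 (s = -5/2 + (4 - 3)²/1 = -5*½ + 1²*1 = -5/2 + 1*1 = -5/2 + 1 = -3/2 ≈ -1.5000)
(H*(-9))*s = (0*(-9))*(-3/2) = 0*(-3/2) = 0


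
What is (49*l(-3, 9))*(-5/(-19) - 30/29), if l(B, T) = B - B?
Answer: 0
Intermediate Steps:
l(B, T) = 0
(49*l(-3, 9))*(-5/(-19) - 30/29) = (49*0)*(-5/(-19) - 30/29) = 0*(-5*(-1/19) - 30*1/29) = 0*(5/19 - 30/29) = 0*(-425/551) = 0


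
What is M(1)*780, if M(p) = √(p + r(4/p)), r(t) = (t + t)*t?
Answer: 780*√33 ≈ 4480.8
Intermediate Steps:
r(t) = 2*t² (r(t) = (2*t)*t = 2*t²)
M(p) = √(p + 32/p²) (M(p) = √(p + 2*(4/p)²) = √(p + 2*(16/p²)) = √(p + 32/p²))
M(1)*780 = √(1 + 32/1²)*780 = √(1 + 32*1)*780 = √(1 + 32)*780 = √33*780 = 780*√33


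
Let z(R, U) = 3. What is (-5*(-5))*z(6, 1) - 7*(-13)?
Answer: 166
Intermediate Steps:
(-5*(-5))*z(6, 1) - 7*(-13) = -5*(-5)*3 - 7*(-13) = 25*3 + 91 = 75 + 91 = 166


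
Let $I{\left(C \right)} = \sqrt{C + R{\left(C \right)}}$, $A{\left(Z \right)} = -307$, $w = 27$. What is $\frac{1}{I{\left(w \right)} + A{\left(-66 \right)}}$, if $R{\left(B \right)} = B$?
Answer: $- \frac{307}{94195} - \frac{3 \sqrt{6}}{94195} \approx -0.0033372$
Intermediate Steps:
$I{\left(C \right)} = \sqrt{2} \sqrt{C}$ ($I{\left(C \right)} = \sqrt{C + C} = \sqrt{2 C} = \sqrt{2} \sqrt{C}$)
$\frac{1}{I{\left(w \right)} + A{\left(-66 \right)}} = \frac{1}{\sqrt{2} \sqrt{27} - 307} = \frac{1}{\sqrt{2} \cdot 3 \sqrt{3} - 307} = \frac{1}{3 \sqrt{6} - 307} = \frac{1}{-307 + 3 \sqrt{6}}$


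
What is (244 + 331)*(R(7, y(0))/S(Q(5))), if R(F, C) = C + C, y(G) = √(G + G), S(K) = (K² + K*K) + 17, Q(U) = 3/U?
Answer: 0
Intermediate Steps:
S(K) = 17 + 2*K² (S(K) = (K² + K²) + 17 = 2*K² + 17 = 17 + 2*K²)
y(G) = √2*√G (y(G) = √(2*G) = √2*√G)
R(F, C) = 2*C
(244 + 331)*(R(7, y(0))/S(Q(5))) = (244 + 331)*((2*(√2*√0))/(17 + 2*(3/5)²)) = 575*((2*(√2*0))/(17 + 2*(3*(⅕))²)) = 575*((2*0)/(17 + 2*(⅗)²)) = 575*(0/(17 + 2*(9/25))) = 575*(0/(17 + 18/25)) = 575*(0/(443/25)) = 575*(0*(25/443)) = 575*0 = 0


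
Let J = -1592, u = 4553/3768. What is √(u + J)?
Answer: I*√229074/12 ≈ 39.885*I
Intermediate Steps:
u = 29/24 (u = 4553*(1/3768) = 29/24 ≈ 1.2083)
√(u + J) = √(29/24 - 1592) = √(-38179/24) = I*√229074/12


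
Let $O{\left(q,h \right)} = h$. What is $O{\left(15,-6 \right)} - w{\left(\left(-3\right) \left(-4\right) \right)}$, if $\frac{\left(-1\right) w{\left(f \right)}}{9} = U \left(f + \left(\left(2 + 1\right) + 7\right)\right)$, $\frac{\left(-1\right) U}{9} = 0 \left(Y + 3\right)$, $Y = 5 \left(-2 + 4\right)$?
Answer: $-6$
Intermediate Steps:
$Y = 10$ ($Y = 5 \cdot 2 = 10$)
$U = 0$ ($U = - 9 \cdot 0 \left(10 + 3\right) = - 9 \cdot 0 \cdot 13 = \left(-9\right) 0 = 0$)
$w{\left(f \right)} = 0$ ($w{\left(f \right)} = - 9 \cdot 0 \left(f + \left(\left(2 + 1\right) + 7\right)\right) = - 9 \cdot 0 \left(f + \left(3 + 7\right)\right) = - 9 \cdot 0 \left(f + 10\right) = - 9 \cdot 0 \left(10 + f\right) = \left(-9\right) 0 = 0$)
$O{\left(15,-6 \right)} - w{\left(\left(-3\right) \left(-4\right) \right)} = -6 - 0 = -6 + 0 = -6$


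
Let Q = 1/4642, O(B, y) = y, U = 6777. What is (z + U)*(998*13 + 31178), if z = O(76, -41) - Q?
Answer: 690283648836/2321 ≈ 2.9741e+8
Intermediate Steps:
Q = 1/4642 ≈ 0.00021542
z = -190323/4642 (z = -41 - 1*1/4642 = -41 - 1/4642 = -190323/4642 ≈ -41.000)
(z + U)*(998*13 + 31178) = (-190323/4642 + 6777)*(998*13 + 31178) = 31268511*(12974 + 31178)/4642 = (31268511/4642)*44152 = 690283648836/2321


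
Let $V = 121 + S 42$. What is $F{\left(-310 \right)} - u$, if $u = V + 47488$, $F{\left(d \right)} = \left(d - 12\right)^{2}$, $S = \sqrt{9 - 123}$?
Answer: $56075 - 42 i \sqrt{114} \approx 56075.0 - 448.44 i$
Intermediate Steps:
$S = i \sqrt{114}$ ($S = \sqrt{-114} = i \sqrt{114} \approx 10.677 i$)
$V = 121 + 42 i \sqrt{114}$ ($V = 121 + i \sqrt{114} \cdot 42 = 121 + 42 i \sqrt{114} \approx 121.0 + 448.44 i$)
$F{\left(d \right)} = \left(-12 + d\right)^{2}$
$u = 47609 + 42 i \sqrt{114}$ ($u = \left(121 + 42 i \sqrt{114}\right) + 47488 = 47609 + 42 i \sqrt{114} \approx 47609.0 + 448.44 i$)
$F{\left(-310 \right)} - u = \left(-12 - 310\right)^{2} - \left(47609 + 42 i \sqrt{114}\right) = \left(-322\right)^{2} - \left(47609 + 42 i \sqrt{114}\right) = 103684 - \left(47609 + 42 i \sqrt{114}\right) = 56075 - 42 i \sqrt{114}$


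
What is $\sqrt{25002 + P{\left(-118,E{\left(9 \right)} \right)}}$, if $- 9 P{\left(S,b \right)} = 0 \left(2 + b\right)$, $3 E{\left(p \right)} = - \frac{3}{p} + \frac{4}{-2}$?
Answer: $3 \sqrt{2778} \approx 158.12$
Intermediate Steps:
$E{\left(p \right)} = - \frac{2}{3} - \frac{1}{p}$ ($E{\left(p \right)} = \frac{- \frac{3}{p} + \frac{4}{-2}}{3} = \frac{- \frac{3}{p} + 4 \left(- \frac{1}{2}\right)}{3} = \frac{- \frac{3}{p} - 2}{3} = \frac{-2 - \frac{3}{p}}{3} = - \frac{2}{3} - \frac{1}{p}$)
$P{\left(S,b \right)} = 0$ ($P{\left(S,b \right)} = - \frac{0 \left(2 + b\right)}{9} = \left(- \frac{1}{9}\right) 0 = 0$)
$\sqrt{25002 + P{\left(-118,E{\left(9 \right)} \right)}} = \sqrt{25002 + 0} = \sqrt{25002} = 3 \sqrt{2778}$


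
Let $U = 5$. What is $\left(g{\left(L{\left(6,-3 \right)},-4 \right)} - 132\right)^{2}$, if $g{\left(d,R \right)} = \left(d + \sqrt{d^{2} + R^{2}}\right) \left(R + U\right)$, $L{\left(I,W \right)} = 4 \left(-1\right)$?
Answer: $18528 - 1088 \sqrt{2} \approx 16989.0$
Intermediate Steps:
$L{\left(I,W \right)} = -4$
$g{\left(d,R \right)} = \left(5 + R\right) \left(d + \sqrt{R^{2} + d^{2}}\right)$ ($g{\left(d,R \right)} = \left(d + \sqrt{d^{2} + R^{2}}\right) \left(R + 5\right) = \left(d + \sqrt{R^{2} + d^{2}}\right) \left(5 + R\right) = \left(5 + R\right) \left(d + \sqrt{R^{2} + d^{2}}\right)$)
$\left(g{\left(L{\left(6,-3 \right)},-4 \right)} - 132\right)^{2} = \left(\left(5 \left(-4\right) + 5 \sqrt{\left(-4\right)^{2} + \left(-4\right)^{2}} - -16 - 4 \sqrt{\left(-4\right)^{2} + \left(-4\right)^{2}}\right) - 132\right)^{2} = \left(\left(-20 + 5 \sqrt{16 + 16} + 16 - 4 \sqrt{16 + 16}\right) - 132\right)^{2} = \left(\left(-20 + 5 \sqrt{32} + 16 - 4 \sqrt{32}\right) - 132\right)^{2} = \left(\left(-20 + 5 \cdot 4 \sqrt{2} + 16 - 4 \cdot 4 \sqrt{2}\right) - 132\right)^{2} = \left(\left(-20 + 20 \sqrt{2} + 16 - 16 \sqrt{2}\right) - 132\right)^{2} = \left(\left(-4 + 4 \sqrt{2}\right) - 132\right)^{2} = \left(-136 + 4 \sqrt{2}\right)^{2}$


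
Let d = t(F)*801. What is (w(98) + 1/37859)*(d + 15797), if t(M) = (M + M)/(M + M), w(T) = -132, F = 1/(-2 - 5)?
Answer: -82946629426/37859 ≈ -2.1909e+6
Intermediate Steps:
F = -1/7 (F = 1/(-7) = -1/7 ≈ -0.14286)
t(M) = 1 (t(M) = (2*M)/((2*M)) = (2*M)*(1/(2*M)) = 1)
d = 801 (d = 1*801 = 801)
(w(98) + 1/37859)*(d + 15797) = (-132 + 1/37859)*(801 + 15797) = (-132 + 1/37859)*16598 = -4997387/37859*16598 = -82946629426/37859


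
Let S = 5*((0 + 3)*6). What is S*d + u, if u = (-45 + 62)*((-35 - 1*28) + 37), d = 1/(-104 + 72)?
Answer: -7117/16 ≈ -444.81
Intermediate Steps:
S = 90 (S = 5*(3*6) = 5*18 = 90)
d = -1/32 (d = 1/(-32) = -1/32 ≈ -0.031250)
u = -442 (u = 17*((-35 - 28) + 37) = 17*(-63 + 37) = 17*(-26) = -442)
S*d + u = 90*(-1/32) - 442 = -45/16 - 442 = -7117/16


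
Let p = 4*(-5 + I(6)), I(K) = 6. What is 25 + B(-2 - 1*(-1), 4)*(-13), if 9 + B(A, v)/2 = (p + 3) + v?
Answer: -27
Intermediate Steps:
p = 4 (p = 4*(-5 + 6) = 4*1 = 4)
B(A, v) = -4 + 2*v (B(A, v) = -18 + 2*((4 + 3) + v) = -18 + 2*(7 + v) = -18 + (14 + 2*v) = -4 + 2*v)
25 + B(-2 - 1*(-1), 4)*(-13) = 25 + (-4 + 2*4)*(-13) = 25 + (-4 + 8)*(-13) = 25 + 4*(-13) = 25 - 52 = -27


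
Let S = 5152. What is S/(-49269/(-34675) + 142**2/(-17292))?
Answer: 193071232200/9548303 ≈ 20220.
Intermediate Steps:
S/(-49269/(-34675) + 142**2/(-17292)) = 5152/(-49269/(-34675) + 142**2/(-17292)) = 5152/(-49269*(-1/34675) + 20164*(-1/17292)) = 5152/(49269/34675 - 5041/4323) = 5152/(38193212/149900025) = 5152*(149900025/38193212) = 193071232200/9548303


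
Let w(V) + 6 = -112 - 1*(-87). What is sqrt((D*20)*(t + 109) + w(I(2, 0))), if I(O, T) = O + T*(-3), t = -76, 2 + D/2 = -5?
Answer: I*sqrt(9271) ≈ 96.286*I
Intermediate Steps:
D = -14 (D = -4 + 2*(-5) = -4 - 10 = -14)
I(O, T) = O - 3*T
w(V) = -31 (w(V) = -6 + (-112 - 1*(-87)) = -6 + (-112 + 87) = -6 - 25 = -31)
sqrt((D*20)*(t + 109) + w(I(2, 0))) = sqrt((-14*20)*(-76 + 109) - 31) = sqrt(-280*33 - 31) = sqrt(-9240 - 31) = sqrt(-9271) = I*sqrt(9271)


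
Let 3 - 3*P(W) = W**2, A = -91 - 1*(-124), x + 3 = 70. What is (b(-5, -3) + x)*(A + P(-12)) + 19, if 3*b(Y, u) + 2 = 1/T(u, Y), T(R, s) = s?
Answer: -13631/15 ≈ -908.73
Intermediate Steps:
x = 67 (x = -3 + 70 = 67)
A = 33 (A = -91 + 124 = 33)
b(Y, u) = -2/3 + 1/(3*Y)
P(W) = 1 - W**2/3
(b(-5, -3) + x)*(A + P(-12)) + 19 = ((1/3)*(1 - 2*(-5))/(-5) + 67)*(33 + (1 - 1/3*(-12)**2)) + 19 = ((1/3)*(-1/5)*(1 + 10) + 67)*(33 + (1 - 1/3*144)) + 19 = ((1/3)*(-1/5)*11 + 67)*(33 + (1 - 48)) + 19 = (-11/15 + 67)*(33 - 47) + 19 = (994/15)*(-14) + 19 = -13916/15 + 19 = -13631/15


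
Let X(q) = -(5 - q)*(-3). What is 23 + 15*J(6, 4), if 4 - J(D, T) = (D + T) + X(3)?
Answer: -157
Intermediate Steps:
X(q) = 15 - 3*q (X(q) = (-5 + q)*(-3) = 15 - 3*q)
J(D, T) = -2 - D - T (J(D, T) = 4 - ((D + T) + (15 - 3*3)) = 4 - ((D + T) + (15 - 9)) = 4 - ((D + T) + 6) = 4 - (6 + D + T) = 4 + (-6 - D - T) = -2 - D - T)
23 + 15*J(6, 4) = 23 + 15*(-2 - 1*6 - 1*4) = 23 + 15*(-2 - 6 - 4) = 23 + 15*(-12) = 23 - 180 = -157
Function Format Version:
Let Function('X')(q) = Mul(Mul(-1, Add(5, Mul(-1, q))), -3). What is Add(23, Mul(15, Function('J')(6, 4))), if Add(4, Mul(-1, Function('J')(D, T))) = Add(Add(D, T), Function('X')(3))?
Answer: -157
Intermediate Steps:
Function('X')(q) = Add(15, Mul(-3, q)) (Function('X')(q) = Mul(Add(-5, q), -3) = Add(15, Mul(-3, q)))
Function('J')(D, T) = Add(-2, Mul(-1, D), Mul(-1, T)) (Function('J')(D, T) = Add(4, Mul(-1, Add(Add(D, T), Add(15, Mul(-3, 3))))) = Add(4, Mul(-1, Add(Add(D, T), Add(15, -9)))) = Add(4, Mul(-1, Add(Add(D, T), 6))) = Add(4, Mul(-1, Add(6, D, T))) = Add(4, Add(-6, Mul(-1, D), Mul(-1, T))) = Add(-2, Mul(-1, D), Mul(-1, T)))
Add(23, Mul(15, Function('J')(6, 4))) = Add(23, Mul(15, Add(-2, Mul(-1, 6), Mul(-1, 4)))) = Add(23, Mul(15, Add(-2, -6, -4))) = Add(23, Mul(15, -12)) = Add(23, -180) = -157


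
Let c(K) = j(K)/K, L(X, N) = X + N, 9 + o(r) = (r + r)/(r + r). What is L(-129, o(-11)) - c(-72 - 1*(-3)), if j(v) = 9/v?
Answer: -72474/529 ≈ -137.00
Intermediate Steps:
o(r) = -8 (o(r) = -9 + (r + r)/(r + r) = -9 + (2*r)/((2*r)) = -9 + (2*r)*(1/(2*r)) = -9 + 1 = -8)
L(X, N) = N + X
c(K) = 9/K**2 (c(K) = (9/K)/K = 9/K**2)
L(-129, o(-11)) - c(-72 - 1*(-3)) = (-8 - 129) - 9/(-72 - 1*(-3))**2 = -137 - 9/(-72 + 3)**2 = -137 - 9/(-69)**2 = -137 - 9/4761 = -137 - 1*1/529 = -137 - 1/529 = -72474/529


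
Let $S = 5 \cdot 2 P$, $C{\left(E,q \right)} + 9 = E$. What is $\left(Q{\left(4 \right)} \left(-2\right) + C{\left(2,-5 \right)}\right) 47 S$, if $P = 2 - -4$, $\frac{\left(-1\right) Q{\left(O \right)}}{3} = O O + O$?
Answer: $318660$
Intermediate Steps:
$Q{\left(O \right)} = - 3 O - 3 O^{2}$ ($Q{\left(O \right)} = - 3 \left(O O + O\right) = - 3 \left(O^{2} + O\right) = - 3 \left(O + O^{2}\right) = - 3 O - 3 O^{2}$)
$C{\left(E,q \right)} = -9 + E$
$P = 6$ ($P = 2 + 4 = 6$)
$S = 60$ ($S = 5 \cdot 2 \cdot 6 = 10 \cdot 6 = 60$)
$\left(Q{\left(4 \right)} \left(-2\right) + C{\left(2,-5 \right)}\right) 47 S = \left(\left(-3\right) 4 \left(1 + 4\right) \left(-2\right) + \left(-9 + 2\right)\right) 47 \cdot 60 = \left(\left(-3\right) 4 \cdot 5 \left(-2\right) - 7\right) 47 \cdot 60 = \left(\left(-60\right) \left(-2\right) - 7\right) 47 \cdot 60 = \left(120 - 7\right) 47 \cdot 60 = 113 \cdot 47 \cdot 60 = 5311 \cdot 60 = 318660$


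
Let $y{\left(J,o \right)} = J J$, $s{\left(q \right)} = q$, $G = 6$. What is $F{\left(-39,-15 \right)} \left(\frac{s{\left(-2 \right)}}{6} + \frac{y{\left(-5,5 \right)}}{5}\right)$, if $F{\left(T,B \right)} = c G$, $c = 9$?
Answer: $252$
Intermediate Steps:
$F{\left(T,B \right)} = 54$ ($F{\left(T,B \right)} = 9 \cdot 6 = 54$)
$y{\left(J,o \right)} = J^{2}$
$F{\left(-39,-15 \right)} \left(\frac{s{\left(-2 \right)}}{6} + \frac{y{\left(-5,5 \right)}}{5}\right) = 54 \left(- \frac{2}{6} + \frac{\left(-5\right)^{2}}{5}\right) = 54 \left(\left(-2\right) \frac{1}{6} + 25 \cdot \frac{1}{5}\right) = 54 \left(- \frac{1}{3} + 5\right) = 54 \cdot \frac{14}{3} = 252$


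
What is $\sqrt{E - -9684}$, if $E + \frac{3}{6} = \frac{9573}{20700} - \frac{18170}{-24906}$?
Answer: $\frac{\sqrt{8827687537893581}}{954730} \approx 98.411$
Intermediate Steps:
$E = \frac{6606797}{9547300}$ ($E = - \frac{1}{2} + \left(\frac{9573}{20700} - \frac{18170}{-24906}\right) = - \frac{1}{2} + \left(9573 \cdot \frac{1}{20700} - - \frac{9085}{12453}\right) = - \frac{1}{2} + \left(\frac{3191}{6900} + \frac{9085}{12453}\right) = - \frac{1}{2} + \frac{11380447}{9547300} = \frac{6606797}{9547300} \approx 0.69201$)
$\sqrt{E - -9684} = \sqrt{\frac{6606797}{9547300} - -9684} = \sqrt{\frac{6606797}{9547300} + 9684} = \sqrt{\frac{92462659997}{9547300}} = \frac{\sqrt{8827687537893581}}{954730}$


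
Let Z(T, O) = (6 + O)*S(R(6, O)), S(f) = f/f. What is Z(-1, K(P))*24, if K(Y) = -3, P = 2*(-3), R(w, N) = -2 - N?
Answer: 72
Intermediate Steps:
P = -6
S(f) = 1
Z(T, O) = 6 + O (Z(T, O) = (6 + O)*1 = 6 + O)
Z(-1, K(P))*24 = (6 - 3)*24 = 3*24 = 72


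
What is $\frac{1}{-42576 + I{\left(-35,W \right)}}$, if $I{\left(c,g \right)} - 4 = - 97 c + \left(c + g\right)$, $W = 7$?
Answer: $- \frac{1}{39205} \approx -2.5507 \cdot 10^{-5}$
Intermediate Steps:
$I{\left(c,g \right)} = 4 + g - 96 c$ ($I{\left(c,g \right)} = 4 - \left(- g + 96 c\right) = 4 + g - 96 c$)
$\frac{1}{-42576 + I{\left(-35,W \right)}} = \frac{1}{-42576 + \left(4 + 7 - -3360\right)} = \frac{1}{-42576 + \left(4 + 7 + 3360\right)} = \frac{1}{-42576 + 3371} = \frac{1}{-39205} = - \frac{1}{39205}$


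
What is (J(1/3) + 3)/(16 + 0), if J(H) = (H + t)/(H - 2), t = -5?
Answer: 29/80 ≈ 0.36250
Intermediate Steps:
J(H) = (-5 + H)/(-2 + H) (J(H) = (H - 5)/(H - 2) = (-5 + H)/(-2 + H))
(J(1/3) + 3)/(16 + 0) = ((-5 + 1/3)/(-2 + 1/3) + 3)/(16 + 0) = ((-5 + ⅓)/(-2 + ⅓) + 3)/16 = (-14/3/(-5/3) + 3)*(1/16) = (-⅗*(-14/3) + 3)*(1/16) = (14/5 + 3)*(1/16) = (29/5)*(1/16) = 29/80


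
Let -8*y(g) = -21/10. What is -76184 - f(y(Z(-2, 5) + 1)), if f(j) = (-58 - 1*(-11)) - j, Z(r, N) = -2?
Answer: -6090939/80 ≈ -76137.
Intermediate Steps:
y(g) = 21/80 (y(g) = -(-21)/(8*10) = -1/8*(-21/10) = 21/80)
f(j) = -47 - j (f(j) = (-58 + 11) - j = -47 - j)
-76184 - f(y(Z(-2, 5) + 1)) = -76184 - (-47 - 1*21/80) = -76184 - (-47 - 21/80) = -76184 - 1*(-3781/80) = -76184 + 3781/80 = -6090939/80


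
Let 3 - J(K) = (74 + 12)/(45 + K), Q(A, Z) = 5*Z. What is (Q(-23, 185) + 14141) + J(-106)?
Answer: 919295/61 ≈ 15070.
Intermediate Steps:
J(K) = 3 - 86/(45 + K) (J(K) = 3 - (74 + 12)/(45 + K) = 3 - 86/(45 + K))
(Q(-23, 185) + 14141) + J(-106) = (5*185 + 14141) + (49 + 3*(-106))/(45 - 106) = (925 + 14141) + (49 - 318)/(-61) = 15066 - 1/61*(-269) = 15066 + 269/61 = 919295/61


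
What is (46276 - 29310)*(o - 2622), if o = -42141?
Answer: -759449058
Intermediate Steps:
(46276 - 29310)*(o - 2622) = (46276 - 29310)*(-42141 - 2622) = 16966*(-44763) = -759449058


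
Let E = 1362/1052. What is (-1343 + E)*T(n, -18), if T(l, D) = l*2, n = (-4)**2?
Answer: -11291792/263 ≈ -42935.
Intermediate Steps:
E = 681/526 (E = 1362*(1/1052) = 681/526 ≈ 1.2947)
n = 16
T(l, D) = 2*l
(-1343 + E)*T(n, -18) = (-1343 + 681/526)*(2*16) = -705737/526*32 = -11291792/263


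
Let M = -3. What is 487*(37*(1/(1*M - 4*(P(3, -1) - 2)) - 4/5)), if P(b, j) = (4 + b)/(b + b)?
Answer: 198209/5 ≈ 39642.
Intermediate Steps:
P(b, j) = (4 + b)/(2*b) (P(b, j) = (4 + b)/((2*b)) = (4 + b)*(1/(2*b)) = (4 + b)/(2*b))
487*(37*(1/(1*M - 4*(P(3, -1) - 2)) - 4/5)) = 487*(37*(1/(1*(-3) - 4*((½)*(4 + 3)/3 - 2)) - 4/5)) = 487*(37*(1/(-3 - 4*((½)*(⅓)*7 - 2)) - 4*⅕)) = 487*(37*(1/(-3 - 4*(7/6 - 2)) - ⅘)) = 487*(37*(1/(-3 - 4*(-⅚)) - ⅘)) = 487*(37*(1/(-3 + 10/3) - ⅘)) = 487*(37*(1/(⅓) - ⅘)) = 487*(37*(1*3 - ⅘)) = 487*(37*(3 - ⅘)) = 487*(37*(11/5)) = 487*(407/5) = 198209/5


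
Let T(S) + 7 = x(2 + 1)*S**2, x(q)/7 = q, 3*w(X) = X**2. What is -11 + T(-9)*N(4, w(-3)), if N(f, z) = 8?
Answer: 13541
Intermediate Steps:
w(X) = X**2/3
x(q) = 7*q
T(S) = -7 + 21*S**2 (T(S) = -7 + (7*(2 + 1))*S**2 = -7 + (7*3)*S**2 = -7 + 21*S**2)
-11 + T(-9)*N(4, w(-3)) = -11 + (-7 + 21*(-9)**2)*8 = -11 + (-7 + 21*81)*8 = -11 + (-7 + 1701)*8 = -11 + 1694*8 = -11 + 13552 = 13541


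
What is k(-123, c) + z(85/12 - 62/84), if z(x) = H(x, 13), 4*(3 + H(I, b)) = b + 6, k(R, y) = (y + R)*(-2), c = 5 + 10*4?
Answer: 631/4 ≈ 157.75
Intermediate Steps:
c = 45 (c = 5 + 40 = 45)
k(R, y) = -2*R - 2*y (k(R, y) = (R + y)*(-2) = -2*R - 2*y)
H(I, b) = -3/2 + b/4 (H(I, b) = -3 + (b + 6)/4 = -3 + (6 + b)/4 = -3 + (3/2 + b/4) = -3/2 + b/4)
z(x) = 7/4 (z(x) = -3/2 + (1/4)*13 = -3/2 + 13/4 = 7/4)
k(-123, c) + z(85/12 - 62/84) = (-2*(-123) - 2*45) + 7/4 = (246 - 90) + 7/4 = 156 + 7/4 = 631/4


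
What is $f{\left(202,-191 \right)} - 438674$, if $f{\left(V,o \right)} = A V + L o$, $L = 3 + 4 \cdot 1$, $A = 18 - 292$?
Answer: $-495359$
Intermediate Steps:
$A = -274$ ($A = 18 - 292 = -274$)
$L = 7$ ($L = 3 + 4 = 7$)
$f{\left(V,o \right)} = - 274 V + 7 o$
$f{\left(202,-191 \right)} - 438674 = \left(\left(-274\right) 202 + 7 \left(-191\right)\right) - 438674 = \left(-55348 - 1337\right) - 438674 = -56685 - 438674 = -495359$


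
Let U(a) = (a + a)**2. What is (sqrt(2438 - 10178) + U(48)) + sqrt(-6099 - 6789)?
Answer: 9216 + 6*I*sqrt(215) + 6*I*sqrt(358) ≈ 9216.0 + 201.5*I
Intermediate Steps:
U(a) = 4*a**2 (U(a) = (2*a)**2 = 4*a**2)
(sqrt(2438 - 10178) + U(48)) + sqrt(-6099 - 6789) = (sqrt(2438 - 10178) + 4*48**2) + sqrt(-6099 - 6789) = (sqrt(-7740) + 4*2304) + sqrt(-12888) = (6*I*sqrt(215) + 9216) + 6*I*sqrt(358) = (9216 + 6*I*sqrt(215)) + 6*I*sqrt(358) = 9216 + 6*I*sqrt(215) + 6*I*sqrt(358)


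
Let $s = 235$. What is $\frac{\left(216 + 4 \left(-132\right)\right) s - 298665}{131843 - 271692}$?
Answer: $\frac{371985}{139849} \approx 2.6599$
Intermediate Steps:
$\frac{\left(216 + 4 \left(-132\right)\right) s - 298665}{131843 - 271692} = \frac{\left(216 + 4 \left(-132\right)\right) 235 - 298665}{131843 - 271692} = \frac{\left(216 - 528\right) 235 - 298665}{-139849} = \left(\left(-312\right) 235 - 298665\right) \left(- \frac{1}{139849}\right) = \left(-73320 - 298665\right) \left(- \frac{1}{139849}\right) = \left(-371985\right) \left(- \frac{1}{139849}\right) = \frac{371985}{139849}$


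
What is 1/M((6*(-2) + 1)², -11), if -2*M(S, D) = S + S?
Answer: -1/121 ≈ -0.0082645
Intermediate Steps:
M(S, D) = -S (M(S, D) = -(S + S)/2 = -S)
1/M((6*(-2) + 1)², -11) = 1/(-(6*(-2) + 1)²) = 1/(-(-12 + 1)²) = 1/(-1*(-11)²) = 1/(-1*121) = 1/(-121) = -1/121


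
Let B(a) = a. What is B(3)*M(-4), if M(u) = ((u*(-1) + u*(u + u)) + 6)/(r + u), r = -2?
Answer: -21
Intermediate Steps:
M(u) = (6 - u + 2*u²)/(-2 + u) (M(u) = ((u*(-1) + u*(u + u)) + 6)/(-2 + u) = ((-u + u*(2*u)) + 6)/(-2 + u) = ((-u + 2*u²) + 6)/(-2 + u) = (6 - u + 2*u²)/(-2 + u))
B(3)*M(-4) = 3*((6 - 1*(-4) + 2*(-4)²)/(-2 - 4)) = 3*((6 + 4 + 2*16)/(-6)) = 3*(-(6 + 4 + 32)/6) = 3*(-⅙*42) = 3*(-7) = -21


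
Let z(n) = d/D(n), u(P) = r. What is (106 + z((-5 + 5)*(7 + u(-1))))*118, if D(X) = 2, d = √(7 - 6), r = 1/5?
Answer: 12567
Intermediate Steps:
r = ⅕ (r = 1*(⅕) = ⅕ ≈ 0.20000)
u(P) = ⅕
d = 1 (d = √1 = 1)
z(n) = ½ (z(n) = 1/2 = 1*(½) = ½)
(106 + z((-5 + 5)*(7 + u(-1))))*118 = (106 + ½)*118 = (213/2)*118 = 12567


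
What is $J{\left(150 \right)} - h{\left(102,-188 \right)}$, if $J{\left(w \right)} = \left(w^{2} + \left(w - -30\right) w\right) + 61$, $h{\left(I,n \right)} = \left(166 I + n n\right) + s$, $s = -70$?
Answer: $-2645$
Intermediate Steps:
$h{\left(I,n \right)} = -70 + n^{2} + 166 I$ ($h{\left(I,n \right)} = \left(166 I + n n\right) - 70 = \left(166 I + n^{2}\right) - 70 = \left(n^{2} + 166 I\right) - 70 = -70 + n^{2} + 166 I$)
$J{\left(w \right)} = 61 + w^{2} + w \left(30 + w\right)$ ($J{\left(w \right)} = \left(w^{2} + \left(w + 30\right) w\right) + 61 = \left(w^{2} + \left(30 + w\right) w\right) + 61 = \left(w^{2} + w \left(30 + w\right)\right) + 61 = 61 + w^{2} + w \left(30 + w\right)$)
$J{\left(150 \right)} - h{\left(102,-188 \right)} = \left(61 + 2 \cdot 150^{2} + 30 \cdot 150\right) - \left(-70 + \left(-188\right)^{2} + 166 \cdot 102\right) = \left(61 + 2 \cdot 22500 + 4500\right) - \left(-70 + 35344 + 16932\right) = \left(61 + 45000 + 4500\right) - 52206 = 49561 - 52206 = -2645$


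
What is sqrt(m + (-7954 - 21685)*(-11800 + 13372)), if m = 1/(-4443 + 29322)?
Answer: I*sqrt(28839114987484749)/24879 ≈ 6825.9*I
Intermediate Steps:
m = 1/24879 ≈ 4.0195e-5
sqrt(m + (-7954 - 21685)*(-11800 + 13372)) = sqrt(1/24879 + (-7954 - 21685)*(-11800 + 13372)) = sqrt(1/24879 - 29639*1572) = sqrt(1/24879 - 46592508) = sqrt(-1159175006531/24879) = I*sqrt(28839114987484749)/24879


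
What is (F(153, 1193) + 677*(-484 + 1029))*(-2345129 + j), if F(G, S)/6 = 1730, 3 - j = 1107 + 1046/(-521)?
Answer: -463706148802715/521 ≈ -8.9003e+11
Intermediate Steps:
j = -574138/521 (j = 3 - (1107 + 1046/(-521)) = 3 - (1107 - 1/521*1046) = 3 - (1107 - 1046/521) = 3 - 1*575701/521 = 3 - 575701/521 = -574138/521 ≈ -1102.0)
F(G, S) = 10380 (F(G, S) = 6*1730 = 10380)
(F(153, 1193) + 677*(-484 + 1029))*(-2345129 + j) = (10380 + 677*(-484 + 1029))*(-2345129 - 574138/521) = (10380 + 677*545)*(-1222386347/521) = (10380 + 368965)*(-1222386347/521) = 379345*(-1222386347/521) = -463706148802715/521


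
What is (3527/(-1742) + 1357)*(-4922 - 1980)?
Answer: -8145626517/871 ≈ -9.3520e+6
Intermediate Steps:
(3527/(-1742) + 1357)*(-4922 - 1980) = (3527*(-1/1742) + 1357)*(-6902) = (-3527/1742 + 1357)*(-6902) = (2360367/1742)*(-6902) = -8145626517/871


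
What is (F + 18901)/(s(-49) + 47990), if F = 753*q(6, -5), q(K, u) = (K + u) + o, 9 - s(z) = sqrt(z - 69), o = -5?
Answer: 762656111/2303904119 + 15889*I*sqrt(118)/2303904119 ≈ 0.33103 + 7.4916e-5*I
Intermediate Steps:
s(z) = 9 - sqrt(-69 + z) (s(z) = 9 - sqrt(z - 69) = 9 - sqrt(-69 + z))
q(K, u) = -5 + K + u (q(K, u) = (K + u) - 5 = -5 + K + u)
F = -3012 (F = 753*(-5 + 6 - 5) = 753*(-4) = -3012)
(F + 18901)/(s(-49) + 47990) = (-3012 + 18901)/((9 - sqrt(-69 - 49)) + 47990) = 15889/((9 - sqrt(-118)) + 47990) = 15889/((9 - I*sqrt(118)) + 47990) = 15889/(47999 - I*sqrt(118))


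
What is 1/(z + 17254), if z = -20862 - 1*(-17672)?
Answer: 1/14064 ≈ 7.1104e-5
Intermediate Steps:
z = -3190 (z = -20862 + 17672 = -3190)
1/(z + 17254) = 1/(-3190 + 17254) = 1/14064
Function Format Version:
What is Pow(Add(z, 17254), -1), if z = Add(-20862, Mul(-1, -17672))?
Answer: Rational(1, 14064) ≈ 7.1104e-5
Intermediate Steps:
z = -3190 (z = Add(-20862, 17672) = -3190)
Pow(Add(z, 17254), -1) = Pow(Add(-3190, 17254), -1) = Pow(14064, -1) = Rational(1, 14064)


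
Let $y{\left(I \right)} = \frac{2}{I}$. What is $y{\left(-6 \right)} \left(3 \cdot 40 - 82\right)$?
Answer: $- \frac{38}{3} \approx -12.667$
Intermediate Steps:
$y{\left(-6 \right)} \left(3 \cdot 40 - 82\right) = \frac{2}{-6} \left(3 \cdot 40 - 82\right) = 2 \left(- \frac{1}{6}\right) \left(120 - 82\right) = \left(- \frac{1}{3}\right) 38 = - \frac{38}{3}$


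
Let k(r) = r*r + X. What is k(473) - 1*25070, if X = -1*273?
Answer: 198386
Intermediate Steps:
X = -273
k(r) = -273 + r² (k(r) = r*r - 273 = r² - 273 = -273 + r²)
k(473) - 1*25070 = (-273 + 473²) - 1*25070 = (-273 + 223729) - 25070 = 223456 - 25070 = 198386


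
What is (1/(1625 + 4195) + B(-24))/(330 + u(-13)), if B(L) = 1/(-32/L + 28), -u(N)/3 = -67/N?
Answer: 57031/523555560 ≈ 0.00010893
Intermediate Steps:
u(N) = 201/N (u(N) = -(-201)/N = 201/N)
B(L) = 1/(28 - 32/L)
(1/(1625 + 4195) + B(-24))/(330 + u(-13)) = (1/(1625 + 4195) + (¼)*(-24)/(-8 + 7*(-24)))/(330 + 201/(-13)) = (1/5820 + (¼)*(-24)/(-8 - 168))/(330 + 201*(-1/13)) = (1/5820 + (¼)*(-24)/(-176))/(330 - 201/13) = (1/5820 + (¼)*(-24)*(-1/176))/(4089/13) = (1/5820 + 3/88)*(13/4089) = (4387/128040)*(13/4089) = 57031/523555560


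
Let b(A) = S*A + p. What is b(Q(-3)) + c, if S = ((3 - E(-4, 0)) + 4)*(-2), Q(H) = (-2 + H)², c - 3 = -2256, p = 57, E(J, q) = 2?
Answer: -2446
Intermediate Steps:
c = -2253 (c = 3 - 2256 = -2253)
S = -10 (S = ((3 - 1*2) + 4)*(-2) = ((3 - 2) + 4)*(-2) = (1 + 4)*(-2) = 5*(-2) = -10)
b(A) = 57 - 10*A (b(A) = -10*A + 57 = 57 - 10*A)
b(Q(-3)) + c = (57 - 10*(-2 - 3)²) - 2253 = (57 - 10*(-5)²) - 2253 = (57 - 10*25) - 2253 = (57 - 250) - 2253 = -193 - 2253 = -2446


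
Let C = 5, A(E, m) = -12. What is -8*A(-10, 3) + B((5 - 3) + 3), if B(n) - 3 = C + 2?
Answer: 106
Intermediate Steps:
B(n) = 10 (B(n) = 3 + (5 + 2) = 3 + 7 = 10)
-8*A(-10, 3) + B((5 - 3) + 3) = -8*(-12) + 10 = 96 + 10 = 106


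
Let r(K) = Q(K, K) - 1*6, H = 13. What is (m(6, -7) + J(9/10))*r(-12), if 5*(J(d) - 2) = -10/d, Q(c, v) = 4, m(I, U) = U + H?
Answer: -104/9 ≈ -11.556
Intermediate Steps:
m(I, U) = 13 + U (m(I, U) = U + 13 = 13 + U)
r(K) = -2 (r(K) = 4 - 1*6 = 4 - 6 = -2)
J(d) = 2 - 2/d (J(d) = 2 + (-10/d)/5 = 2 - 2/d)
(m(6, -7) + J(9/10))*r(-12) = ((13 - 7) + (2 - 2/(9/10)))*(-2) = (6 + (2 - 2/(9*(1/10))))*(-2) = (6 + (2 - 2/9/10))*(-2) = (6 + (2 - 2*10/9))*(-2) = (6 + (2 - 20/9))*(-2) = (6 - 2/9)*(-2) = (52/9)*(-2) = -104/9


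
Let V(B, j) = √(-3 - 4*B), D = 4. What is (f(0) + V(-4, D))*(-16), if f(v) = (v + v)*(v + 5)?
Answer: -16*√13 ≈ -57.689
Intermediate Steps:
f(v) = 2*v*(5 + v) (f(v) = (2*v)*(5 + v) = 2*v*(5 + v))
(f(0) + V(-4, D))*(-16) = (2*0*(5 + 0) + √(-3 - 4*(-4)))*(-16) = (2*0*5 + √(-3 + 16))*(-16) = (0 + √13)*(-16) = √13*(-16) = -16*√13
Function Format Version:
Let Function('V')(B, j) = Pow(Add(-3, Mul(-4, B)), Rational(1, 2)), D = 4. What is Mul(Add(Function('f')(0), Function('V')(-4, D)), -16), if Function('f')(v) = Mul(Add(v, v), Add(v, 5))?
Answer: Mul(-16, Pow(13, Rational(1, 2))) ≈ -57.689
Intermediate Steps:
Function('f')(v) = Mul(2, v, Add(5, v)) (Function('f')(v) = Mul(Mul(2, v), Add(5, v)) = Mul(2, v, Add(5, v)))
Mul(Add(Function('f')(0), Function('V')(-4, D)), -16) = Mul(Add(Mul(2, 0, Add(5, 0)), Pow(Add(-3, Mul(-4, -4)), Rational(1, 2))), -16) = Mul(Add(Mul(2, 0, 5), Pow(Add(-3, 16), Rational(1, 2))), -16) = Mul(Add(0, Pow(13, Rational(1, 2))), -16) = Mul(Pow(13, Rational(1, 2)), -16) = Mul(-16, Pow(13, Rational(1, 2)))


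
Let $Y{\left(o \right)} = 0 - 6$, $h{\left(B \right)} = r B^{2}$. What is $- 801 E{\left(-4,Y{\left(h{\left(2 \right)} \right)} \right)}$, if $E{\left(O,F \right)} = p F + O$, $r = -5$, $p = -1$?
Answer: $-1602$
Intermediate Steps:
$h{\left(B \right)} = - 5 B^{2}$
$Y{\left(o \right)} = -6$ ($Y{\left(o \right)} = 0 - 6 = -6$)
$E{\left(O,F \right)} = O - F$ ($E{\left(O,F \right)} = - F + O = O - F$)
$- 801 E{\left(-4,Y{\left(h{\left(2 \right)} \right)} \right)} = - 801 \left(-4 - -6\right) = - 801 \left(-4 + 6\right) = \left(-801\right) 2 = -1602$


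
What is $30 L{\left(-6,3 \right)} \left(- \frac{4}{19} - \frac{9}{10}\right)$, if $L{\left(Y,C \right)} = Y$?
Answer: $\frac{3798}{19} \approx 199.89$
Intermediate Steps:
$30 L{\left(-6,3 \right)} \left(- \frac{4}{19} - \frac{9}{10}\right) = 30 \left(-6\right) \left(- \frac{4}{19} - \frac{9}{10}\right) = - 180 \left(\left(-4\right) \frac{1}{19} - \frac{9}{10}\right) = - 180 \left(- \frac{4}{19} - \frac{9}{10}\right) = \left(-180\right) \left(- \frac{211}{190}\right) = \frac{3798}{19}$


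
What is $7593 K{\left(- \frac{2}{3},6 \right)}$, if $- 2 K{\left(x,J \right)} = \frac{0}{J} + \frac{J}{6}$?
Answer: $- \frac{7593}{2} \approx -3796.5$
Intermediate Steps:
$K{\left(x,J \right)} = - \frac{J}{12}$ ($K{\left(x,J \right)} = - \frac{\frac{0}{J} + \frac{J}{6}}{2} = - \frac{0 + J \frac{1}{6}}{2} = - \frac{0 + \frac{J}{6}}{2} = - \frac{\frac{1}{6} J}{2} = - \frac{J}{12}$)
$7593 K{\left(- \frac{2}{3},6 \right)} = 7593 \left(\left(- \frac{1}{12}\right) 6\right) = 7593 \left(- \frac{1}{2}\right) = - \frac{7593}{2}$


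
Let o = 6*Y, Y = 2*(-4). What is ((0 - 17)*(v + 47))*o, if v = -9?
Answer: 31008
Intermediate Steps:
Y = -8
o = -48 (o = 6*(-8) = -48)
((0 - 17)*(v + 47))*o = ((0 - 17)*(-9 + 47))*(-48) = -17*38*(-48) = -646*(-48) = 31008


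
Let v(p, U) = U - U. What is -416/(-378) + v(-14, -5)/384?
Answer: 208/189 ≈ 1.1005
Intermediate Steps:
v(p, U) = 0
-416/(-378) + v(-14, -5)/384 = -416/(-378) + 0/384 = -416*(-1/378) + 0*(1/384) = 208/189 + 0 = 208/189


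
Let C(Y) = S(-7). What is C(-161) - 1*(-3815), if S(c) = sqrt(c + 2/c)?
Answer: 3815 + I*sqrt(357)/7 ≈ 3815.0 + 2.6992*I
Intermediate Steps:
C(Y) = I*sqrt(357)/7 (C(Y) = sqrt(-7 + 2/(-7)) = sqrt(-7 + 2*(-1/7)) = sqrt(-7 - 2/7) = sqrt(-51/7) = I*sqrt(357)/7)
C(-161) - 1*(-3815) = I*sqrt(357)/7 - 1*(-3815) = I*sqrt(357)/7 + 3815 = 3815 + I*sqrt(357)/7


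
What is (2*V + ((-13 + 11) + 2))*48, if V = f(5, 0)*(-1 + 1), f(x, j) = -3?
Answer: 0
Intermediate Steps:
V = 0 (V = -3*(-1 + 1) = -3*0 = 0)
(2*V + ((-13 + 11) + 2))*48 = (2*0 + ((-13 + 11) + 2))*48 = (0 + (-2 + 2))*48 = (0 + 0)*48 = 0*48 = 0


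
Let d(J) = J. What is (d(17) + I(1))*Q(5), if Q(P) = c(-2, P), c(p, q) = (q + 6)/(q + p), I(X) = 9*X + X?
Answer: 99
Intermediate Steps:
I(X) = 10*X
c(p, q) = (6 + q)/(p + q)
Q(P) = (6 + P)/(-2 + P)
(d(17) + I(1))*Q(5) = (17 + 10*1)*((6 + 5)/(-2 + 5)) = (17 + 10)*(11/3) = 27*((⅓)*11) = 27*(11/3) = 99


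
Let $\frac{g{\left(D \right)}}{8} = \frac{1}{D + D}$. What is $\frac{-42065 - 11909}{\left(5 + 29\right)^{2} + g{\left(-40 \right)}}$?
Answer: $- \frac{539740}{11559} \approx -46.694$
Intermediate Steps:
$g{\left(D \right)} = \frac{4}{D}$ ($g{\left(D \right)} = \frac{8}{D + D} = \frac{8}{2 D} = 8 \frac{1}{2 D} = \frac{4}{D}$)
$\frac{-42065 - 11909}{\left(5 + 29\right)^{2} + g{\left(-40 \right)}} = \frac{-42065 - 11909}{\left(5 + 29\right)^{2} + \frac{4}{-40}} = - \frac{53974}{34^{2} + 4 \left(- \frac{1}{40}\right)} = - \frac{53974}{1156 - \frac{1}{10}} = - \frac{53974}{\frac{11559}{10}} = \left(-53974\right) \frac{10}{11559} = - \frac{539740}{11559}$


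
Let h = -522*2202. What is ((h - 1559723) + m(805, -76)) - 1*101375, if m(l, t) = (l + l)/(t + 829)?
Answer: -2116336516/753 ≈ -2.8105e+6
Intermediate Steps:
h = -1149444
m(l, t) = 2*l/(829 + t) (m(l, t) = (2*l)/(829 + t) = 2*l/(829 + t))
((h - 1559723) + m(805, -76)) - 1*101375 = ((-1149444 - 1559723) + 2*805/(829 - 76)) - 1*101375 = (-2709167 + 2*805/753) - 101375 = (-2709167 + 2*805*(1/753)) - 101375 = (-2709167 + 1610/753) - 101375 = -2040001141/753 - 101375 = -2116336516/753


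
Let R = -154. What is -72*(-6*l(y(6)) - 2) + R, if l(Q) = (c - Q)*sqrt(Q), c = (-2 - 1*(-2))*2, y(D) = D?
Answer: -10 - 2592*sqrt(6) ≈ -6359.1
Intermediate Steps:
c = 0 (c = (-2 + 2)*2 = 0*2 = 0)
l(Q) = -Q**(3/2) (l(Q) = (0 - Q)*sqrt(Q) = (-Q)*sqrt(Q) = -Q**(3/2))
-72*(-6*l(y(6)) - 2) + R = -72*(-(-6)*6**(3/2) - 2) - 154 = -72*(-(-6)*6*sqrt(6) - 2) - 154 = -72*(-(-36)*sqrt(6) - 2) - 154 = -72*(36*sqrt(6) - 2) - 154 = -72*(-2 + 36*sqrt(6)) - 154 = (144 - 2592*sqrt(6)) - 154 = -10 - 2592*sqrt(6)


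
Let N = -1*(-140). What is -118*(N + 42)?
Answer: -21476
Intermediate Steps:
N = 140
-118*(N + 42) = -118*(140 + 42) = -118*182 = -21476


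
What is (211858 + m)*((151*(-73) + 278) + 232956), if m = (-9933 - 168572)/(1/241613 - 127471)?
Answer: 1449923147136558800651/30798650722 ≈ 4.7077e+10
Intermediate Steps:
m = 43129128565/30798650722 (m = -178505/(1/241613 - 127471) = -178505/(-30798650722/241613) = -178505*(-241613/30798650722) = 43129128565/30798650722 ≈ 1.4004)
(211858 + m)*((151*(-73) + 278) + 232956) = (211858 + 43129128565/30798650722)*((151*(-73) + 278) + 232956) = 6524983673790041*((-11023 + 278) + 232956)/30798650722 = 6524983673790041*(-10745 + 232956)/30798650722 = (6524983673790041/30798650722)*222211 = 1449923147136558800651/30798650722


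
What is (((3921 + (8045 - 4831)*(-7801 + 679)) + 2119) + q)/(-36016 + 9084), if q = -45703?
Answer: 22929771/26932 ≈ 851.39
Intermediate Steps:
(((3921 + (8045 - 4831)*(-7801 + 679)) + 2119) + q)/(-36016 + 9084) = (((3921 + (8045 - 4831)*(-7801 + 679)) + 2119) - 45703)/(-36016 + 9084) = (((3921 + 3214*(-7122)) + 2119) - 45703)/(-26932) = (((3921 - 22890108) + 2119) - 45703)*(-1/26932) = ((-22886187 + 2119) - 45703)*(-1/26932) = (-22884068 - 45703)*(-1/26932) = -22929771*(-1/26932) = 22929771/26932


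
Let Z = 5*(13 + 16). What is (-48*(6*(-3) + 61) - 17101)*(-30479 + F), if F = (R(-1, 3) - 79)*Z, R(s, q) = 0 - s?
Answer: 800886185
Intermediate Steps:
R(s, q) = -s
Z = 145 (Z = 5*29 = 145)
F = -11310 (F = (-1*(-1) - 79)*145 = (1 - 79)*145 = -78*145 = -11310)
(-48*(6*(-3) + 61) - 17101)*(-30479 + F) = (-48*(6*(-3) + 61) - 17101)*(-30479 - 11310) = (-48*(-18 + 61) - 17101)*(-41789) = (-48*43 - 17101)*(-41789) = (-2064 - 17101)*(-41789) = -19165*(-41789) = 800886185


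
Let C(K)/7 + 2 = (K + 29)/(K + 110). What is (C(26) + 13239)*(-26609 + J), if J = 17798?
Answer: -15850856835/136 ≈ -1.1655e+8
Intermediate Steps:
C(K) = -14 + 7*(29 + K)/(110 + K) (C(K) = -14 + 7*((K + 29)/(K + 110)) = -14 + 7*((29 + K)/(110 + K)) = -14 + 7*(29 + K)/(110 + K))
(C(26) + 13239)*(-26609 + J) = (7*(-191 - 1*26)/(110 + 26) + 13239)*(-26609 + 17798) = (7*(-191 - 26)/136 + 13239)*(-8811) = (7*(1/136)*(-217) + 13239)*(-8811) = (-1519/136 + 13239)*(-8811) = (1798985/136)*(-8811) = -15850856835/136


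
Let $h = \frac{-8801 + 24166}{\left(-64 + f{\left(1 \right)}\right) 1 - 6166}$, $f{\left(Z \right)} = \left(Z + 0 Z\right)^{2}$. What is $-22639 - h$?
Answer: $- \frac{141002966}{6229} \approx -22637.0$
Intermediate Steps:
$f{\left(Z \right)} = Z^{2}$ ($f{\left(Z \right)} = \left(Z + 0\right)^{2} = Z^{2}$)
$h = - \frac{15365}{6229}$ ($h = \frac{-8801 + 24166}{\left(-64 + 1^{2}\right) 1 - 6166} = \frac{15365}{\left(-64 + 1\right) 1 - 6166} = \frac{15365}{\left(-63\right) 1 - 6166} = \frac{15365}{-63 - 6166} = \frac{15365}{-6229} = 15365 \left(- \frac{1}{6229}\right) = - \frac{15365}{6229} \approx -2.4667$)
$-22639 - h = -22639 - - \frac{15365}{6229} = -22639 + \frac{15365}{6229} = - \frac{141002966}{6229}$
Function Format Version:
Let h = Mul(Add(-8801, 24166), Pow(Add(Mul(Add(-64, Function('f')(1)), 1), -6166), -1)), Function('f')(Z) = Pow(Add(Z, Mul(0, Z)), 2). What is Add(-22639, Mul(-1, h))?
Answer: Rational(-141002966, 6229) ≈ -22637.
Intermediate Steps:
Function('f')(Z) = Pow(Z, 2) (Function('f')(Z) = Pow(Add(Z, 0), 2) = Pow(Z, 2))
h = Rational(-15365, 6229) (h = Mul(Add(-8801, 24166), Pow(Add(Mul(Add(-64, Pow(1, 2)), 1), -6166), -1)) = Mul(15365, Pow(Add(Mul(Add(-64, 1), 1), -6166), -1)) = Mul(15365, Pow(Add(Mul(-63, 1), -6166), -1)) = Mul(15365, Pow(Add(-63, -6166), -1)) = Mul(15365, Pow(-6229, -1)) = Mul(15365, Rational(-1, 6229)) = Rational(-15365, 6229) ≈ -2.4667)
Add(-22639, Mul(-1, h)) = Add(-22639, Mul(-1, Rational(-15365, 6229))) = Add(-22639, Rational(15365, 6229)) = Rational(-141002966, 6229)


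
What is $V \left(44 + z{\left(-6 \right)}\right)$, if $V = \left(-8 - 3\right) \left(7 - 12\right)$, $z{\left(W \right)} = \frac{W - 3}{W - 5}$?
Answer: $2465$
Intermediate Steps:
$z{\left(W \right)} = \frac{-3 + W}{-5 + W}$
$V = 55$ ($V = \left(-11\right) \left(-5\right) = 55$)
$V \left(44 + z{\left(-6 \right)}\right) = 55 \left(44 + \frac{-3 - 6}{-5 - 6}\right) = 55 \left(44 + \frac{1}{-11} \left(-9\right)\right) = 55 \left(44 - - \frac{9}{11}\right) = 55 \left(44 + \frac{9}{11}\right) = 55 \cdot \frac{493}{11} = 2465$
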